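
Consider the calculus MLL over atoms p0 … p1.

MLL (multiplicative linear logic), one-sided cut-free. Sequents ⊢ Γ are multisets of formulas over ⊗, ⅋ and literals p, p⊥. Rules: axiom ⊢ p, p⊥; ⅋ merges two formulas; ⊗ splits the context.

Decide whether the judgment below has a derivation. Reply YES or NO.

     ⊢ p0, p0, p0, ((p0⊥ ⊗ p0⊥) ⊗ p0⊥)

Derivation (root first):
[⊗]  ⊢ p0, p0, p0, ((p0⊥ ⊗ p0⊥) ⊗ p0⊥)
  [⊗]  ⊢ p0, p0, (p0⊥ ⊗ p0⊥)
    [Ax]  ⊢ p0, p0⊥
    [Ax]  ⊢ p0, p0⊥
  [Ax]  ⊢ p0, p0⊥

Result: YES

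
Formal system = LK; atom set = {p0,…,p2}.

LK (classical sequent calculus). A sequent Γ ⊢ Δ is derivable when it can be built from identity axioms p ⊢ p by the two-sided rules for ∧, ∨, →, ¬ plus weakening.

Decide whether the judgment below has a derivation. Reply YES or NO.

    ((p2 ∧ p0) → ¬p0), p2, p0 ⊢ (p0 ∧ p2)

Derivation (root first):
[∧R] ((p2 ∧ p0) → ¬p0), p2, p0 ⊢ (p0 ∧ p2)
  [Ax] p0 ⊢ p0
  [→L] p2, p0, ((p2 ∧ p0) → ¬p0) ⊢ p2
    [∧R] p2, p0 ⊢ (p2 ∧ p0)
      [Ax] p2 ⊢ p2
      [Ax] p0 ⊢ p0
    [WR] p0, ¬p0 ⊢ p2
      [¬L] p0, ¬p0 ⊢ 
        [Ax] p0 ⊢ p0

Result: YES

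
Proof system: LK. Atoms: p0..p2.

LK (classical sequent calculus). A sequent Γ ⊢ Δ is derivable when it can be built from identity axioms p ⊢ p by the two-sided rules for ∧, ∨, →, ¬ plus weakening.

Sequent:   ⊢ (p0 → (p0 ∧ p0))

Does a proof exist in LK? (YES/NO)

Proof tree:
[→R]  ⊢ (p0 → (p0 ∧ p0))
  [∧R] p0 ⊢ (p0 ∧ p0)
    [Ax] p0 ⊢ p0
    [Ax] p0 ⊢ p0

Result: YES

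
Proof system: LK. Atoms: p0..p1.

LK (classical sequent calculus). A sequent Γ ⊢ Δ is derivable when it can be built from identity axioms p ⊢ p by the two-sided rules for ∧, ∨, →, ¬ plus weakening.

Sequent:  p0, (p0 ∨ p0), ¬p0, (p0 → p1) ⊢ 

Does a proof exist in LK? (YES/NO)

Derivation trace:
[→L] p0, (p0 ∨ p0), ¬p0, (p0 → p1) ⊢ 
  [∨L] (p0 ∨ p0) ⊢ p0
    [Ax] p0 ⊢ p0
    [Ax] p0 ⊢ p0
  [WL] p0, ¬p0, p1 ⊢ 
    [¬L] p0, ¬p0 ⊢ 
      [Ax] p0 ⊢ p0

Result: YES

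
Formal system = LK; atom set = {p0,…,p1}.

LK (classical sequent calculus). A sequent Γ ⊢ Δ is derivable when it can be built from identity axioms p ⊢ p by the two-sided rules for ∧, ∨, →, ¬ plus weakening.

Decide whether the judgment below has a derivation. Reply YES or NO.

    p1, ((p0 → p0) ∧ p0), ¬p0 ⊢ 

Derivation (root first):
[¬L] p1, ((p0 → p0) ∧ p0), ¬p0 ⊢ 
  [∧L] p1, ((p0 → p0) ∧ p0) ⊢ p0
    [WL] p0, (p0 → p0), p1 ⊢ p0
      [→L] p0, (p0 → p0) ⊢ p0
        [Ax] p0 ⊢ p0
        [Ax] p0 ⊢ p0

Result: YES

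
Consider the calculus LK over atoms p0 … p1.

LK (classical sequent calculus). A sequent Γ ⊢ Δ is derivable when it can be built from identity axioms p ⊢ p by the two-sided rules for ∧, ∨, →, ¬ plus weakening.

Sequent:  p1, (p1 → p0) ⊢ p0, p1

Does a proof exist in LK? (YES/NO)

Derivation (root first):
[WR] p1, (p1 → p0) ⊢ p0, p1
  [→L] p1, (p1 → p0) ⊢ p0
    [Ax] p1 ⊢ p1
    [Ax] p0 ⊢ p0

Result: YES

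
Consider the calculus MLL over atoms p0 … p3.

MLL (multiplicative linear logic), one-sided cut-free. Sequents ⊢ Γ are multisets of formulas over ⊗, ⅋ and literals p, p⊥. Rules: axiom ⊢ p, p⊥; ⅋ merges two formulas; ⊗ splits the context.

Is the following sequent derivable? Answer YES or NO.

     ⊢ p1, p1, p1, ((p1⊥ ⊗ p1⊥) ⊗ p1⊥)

Proof tree:
[⊗]  ⊢ p1, p1, p1, ((p1⊥ ⊗ p1⊥) ⊗ p1⊥)
  [⊗]  ⊢ p1, p1, (p1⊥ ⊗ p1⊥)
    [Ax]  ⊢ p1, p1⊥
    [Ax]  ⊢ p1, p1⊥
  [Ax]  ⊢ p1, p1⊥

Result: YES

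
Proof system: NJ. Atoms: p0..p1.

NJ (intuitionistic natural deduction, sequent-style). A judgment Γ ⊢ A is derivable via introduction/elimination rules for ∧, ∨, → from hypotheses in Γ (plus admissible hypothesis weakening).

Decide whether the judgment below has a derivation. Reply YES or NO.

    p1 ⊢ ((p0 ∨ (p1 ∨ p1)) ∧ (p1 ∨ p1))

Derivation (root first):
[∧I] p1 ⊢ ((p0 ∨ (p1 ∨ p1)) ∧ (p1 ∨ p1))
  [∨I₂] p1 ⊢ (p0 ∨ (p1 ∨ p1))
    [∨I₂] p1 ⊢ (p1 ∨ p1)
      [Ax] p1 ⊢ p1
  [∨I₂] p1 ⊢ (p1 ∨ p1)
    [Ax] p1 ⊢ p1

Result: YES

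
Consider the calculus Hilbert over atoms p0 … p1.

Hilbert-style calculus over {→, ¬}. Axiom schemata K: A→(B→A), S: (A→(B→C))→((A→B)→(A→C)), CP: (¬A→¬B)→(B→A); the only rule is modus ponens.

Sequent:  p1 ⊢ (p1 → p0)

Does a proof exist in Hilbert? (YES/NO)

Truth-table refutation:
  v=00: Γ:[p1=F] Δ:[(p1 → p0)=T] refutes=False
  v=01: Γ:[p1=T] Δ:[(p1 → p0)=F] refutes=True  ← countermodel

Result: NO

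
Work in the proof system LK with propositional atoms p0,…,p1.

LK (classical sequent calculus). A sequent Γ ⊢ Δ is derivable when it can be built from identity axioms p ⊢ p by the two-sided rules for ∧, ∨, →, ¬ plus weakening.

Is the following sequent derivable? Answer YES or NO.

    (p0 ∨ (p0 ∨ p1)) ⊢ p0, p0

Truth-table refutation:
  v=00: Γ:[(p0 ∨ (p0 ∨ p1))=F] Δ:[p0=F, p0=F] refutes=False
  v=01: Γ:[(p0 ∨ (p0 ∨ p1))=T] Δ:[p0=F, p0=F] refutes=True  ← countermodel

Result: NO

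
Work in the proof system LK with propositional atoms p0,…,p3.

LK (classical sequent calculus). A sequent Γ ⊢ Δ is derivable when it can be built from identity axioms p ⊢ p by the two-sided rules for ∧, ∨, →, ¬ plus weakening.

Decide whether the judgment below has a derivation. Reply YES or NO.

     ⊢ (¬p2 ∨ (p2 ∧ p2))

Derivation trace:
[∨R]  ⊢ (¬p2 ∨ (p2 ∧ p2))
  [¬R]  ⊢ (p2 ∧ p2), ¬p2
    [∧R] p2 ⊢ (p2 ∧ p2)
      [Ax] p2 ⊢ p2
      [Ax] p2 ⊢ p2

Result: YES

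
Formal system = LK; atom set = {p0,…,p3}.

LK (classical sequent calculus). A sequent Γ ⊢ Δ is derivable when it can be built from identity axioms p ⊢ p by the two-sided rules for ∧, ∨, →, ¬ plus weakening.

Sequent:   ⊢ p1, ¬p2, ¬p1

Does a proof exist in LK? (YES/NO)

Derivation (root first):
[¬R]  ⊢ p1, ¬p2, ¬p1
  [¬R] p1 ⊢ p1, ¬p2
    [WL] p1, p2 ⊢ p1
      [Ax] p1 ⊢ p1

Result: YES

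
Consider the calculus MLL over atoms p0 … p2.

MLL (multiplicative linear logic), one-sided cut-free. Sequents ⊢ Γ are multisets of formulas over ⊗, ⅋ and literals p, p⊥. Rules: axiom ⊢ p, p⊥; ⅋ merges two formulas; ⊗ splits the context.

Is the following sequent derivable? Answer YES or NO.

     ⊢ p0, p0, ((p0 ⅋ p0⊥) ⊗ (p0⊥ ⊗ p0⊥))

Derivation (root first):
[⊗]  ⊢ p0, p0, ((p0 ⅋ p0⊥) ⊗ (p0⊥ ⊗ p0⊥))
  [⅋]  ⊢ (p0 ⅋ p0⊥)
    [Ax]  ⊢ p0, p0⊥
  [⊗]  ⊢ p0, p0, (p0⊥ ⊗ p0⊥)
    [Ax]  ⊢ p0, p0⊥
    [Ax]  ⊢ p0, p0⊥

Result: YES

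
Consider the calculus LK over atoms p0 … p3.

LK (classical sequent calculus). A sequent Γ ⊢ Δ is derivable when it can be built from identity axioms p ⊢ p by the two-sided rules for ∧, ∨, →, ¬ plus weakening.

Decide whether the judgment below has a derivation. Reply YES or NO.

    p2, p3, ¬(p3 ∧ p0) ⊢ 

Enumerate valuations to refute Γ ⊢ Δ:
  v=0000: Γ:[p2=F, p3=F, ¬(p3 ∧ p0)=T] Δ:[] refutes=False
  v=0001: Γ:[p2=F, p3=T, ¬(p3 ∧ p0)=T] Δ:[] refutes=False
  v=0010: Γ:[p2=T, p3=F, ¬(p3 ∧ p0)=T] Δ:[] refutes=False
  v=0011: Γ:[p2=T, p3=T, ¬(p3 ∧ p0)=T] Δ:[] refutes=True  ← countermodel

Result: NO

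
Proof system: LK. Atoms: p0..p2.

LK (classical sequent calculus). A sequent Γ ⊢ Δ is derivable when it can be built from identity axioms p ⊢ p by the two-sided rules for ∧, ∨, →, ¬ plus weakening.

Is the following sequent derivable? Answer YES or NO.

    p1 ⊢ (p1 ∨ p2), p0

Derivation trace:
[WR] p1 ⊢ (p1 ∨ p2), p0
  [∨R] p1 ⊢ (p1 ∨ p2)
    [WR] p1 ⊢ p1, p2
      [Ax] p1 ⊢ p1

Result: YES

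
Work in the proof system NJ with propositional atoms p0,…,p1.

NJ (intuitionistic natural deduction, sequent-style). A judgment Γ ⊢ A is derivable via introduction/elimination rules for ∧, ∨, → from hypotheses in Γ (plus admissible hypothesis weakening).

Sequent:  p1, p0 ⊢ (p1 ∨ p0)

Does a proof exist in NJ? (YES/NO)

Proof tree:
[Wk] p1, p0 ⊢ (p1 ∨ p0)
  [∨I₁] p1 ⊢ (p1 ∨ p0)
    [Ax] p1 ⊢ p1

Result: YES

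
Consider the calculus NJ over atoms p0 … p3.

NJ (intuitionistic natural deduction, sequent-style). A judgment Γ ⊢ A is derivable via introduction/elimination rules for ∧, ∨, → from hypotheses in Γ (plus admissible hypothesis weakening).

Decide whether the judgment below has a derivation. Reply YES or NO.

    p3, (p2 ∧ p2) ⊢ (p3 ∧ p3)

Derivation trace:
[Wk] p3, (p2 ∧ p2) ⊢ (p3 ∧ p3)
  [∧I] p3 ⊢ (p3 ∧ p3)
    [Wk] p3, p3 ⊢ p3
      [Ax] p3 ⊢ p3
    [Wk] p3, p3 ⊢ p3
      [Ax] p3 ⊢ p3

Result: YES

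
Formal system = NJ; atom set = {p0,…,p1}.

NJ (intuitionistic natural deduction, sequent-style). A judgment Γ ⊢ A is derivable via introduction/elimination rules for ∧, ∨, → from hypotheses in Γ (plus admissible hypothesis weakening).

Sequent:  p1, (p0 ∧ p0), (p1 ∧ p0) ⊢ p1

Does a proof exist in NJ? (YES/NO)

Proof tree:
[Wk] p1, (p0 ∧ p0), (p1 ∧ p0) ⊢ p1
  [Wk] p1, (p0 ∧ p0) ⊢ p1
    [Ax] p1 ⊢ p1

Result: YES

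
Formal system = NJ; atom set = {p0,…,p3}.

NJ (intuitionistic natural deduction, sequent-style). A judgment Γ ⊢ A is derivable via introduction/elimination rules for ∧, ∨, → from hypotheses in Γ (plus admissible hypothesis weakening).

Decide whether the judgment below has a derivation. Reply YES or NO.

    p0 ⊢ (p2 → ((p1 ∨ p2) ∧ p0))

Proof tree:
[→I] p0 ⊢ (p2 → ((p1 ∨ p2) ∧ p0))
  [∧I] p2, p0 ⊢ ((p1 ∨ p2) ∧ p0)
    [∨I₂] p2 ⊢ (p1 ∨ p2)
      [Ax] p2 ⊢ p2
    [Ax] p0 ⊢ p0

Result: YES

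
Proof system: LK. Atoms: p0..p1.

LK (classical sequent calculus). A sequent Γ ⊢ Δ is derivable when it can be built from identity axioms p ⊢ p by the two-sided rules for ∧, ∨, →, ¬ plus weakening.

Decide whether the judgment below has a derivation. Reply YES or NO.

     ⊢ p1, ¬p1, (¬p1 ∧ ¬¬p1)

Proof tree:
[∧R]  ⊢ p1, ¬p1, (¬p1 ∧ ¬¬p1)
  [¬R]  ⊢ p1, ¬p1
    [Ax] p1 ⊢ p1
  [¬R]  ⊢ ¬p1, ¬¬p1
    [¬R] ¬p1 ⊢ ¬p1
      [¬L] p1, ¬p1 ⊢ 
        [Ax] p1 ⊢ p1

Result: YES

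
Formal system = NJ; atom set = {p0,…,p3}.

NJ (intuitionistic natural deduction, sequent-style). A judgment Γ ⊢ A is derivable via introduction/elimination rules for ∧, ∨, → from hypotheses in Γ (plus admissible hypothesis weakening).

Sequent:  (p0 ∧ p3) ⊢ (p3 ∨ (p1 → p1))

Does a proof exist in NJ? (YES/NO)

Proof tree:
[∨I₂] (p0 ∧ p3) ⊢ (p3 ∨ (p1 → p1))
  [Wk] (p0 ∧ p3) ⊢ (p1 → p1)
    [→I]  ⊢ (p1 → p1)
      [Ax] p1 ⊢ p1

Result: YES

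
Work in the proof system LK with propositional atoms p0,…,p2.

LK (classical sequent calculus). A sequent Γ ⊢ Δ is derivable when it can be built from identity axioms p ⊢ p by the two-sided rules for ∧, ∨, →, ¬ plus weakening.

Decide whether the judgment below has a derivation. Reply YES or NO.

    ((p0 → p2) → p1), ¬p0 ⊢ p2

Search for a countermodel by truth-table:
  v=000: Γ:[((p0 → p2) → p1)=F, ¬p0=T] Δ:[p2=F] refutes=False
  v=001: Γ:[((p0 → p2) → p1)=F, ¬p0=T] Δ:[p2=T] refutes=False
  v=010: Γ:[((p0 → p2) → p1)=T, ¬p0=T] Δ:[p2=F] refutes=True  ← countermodel

Result: NO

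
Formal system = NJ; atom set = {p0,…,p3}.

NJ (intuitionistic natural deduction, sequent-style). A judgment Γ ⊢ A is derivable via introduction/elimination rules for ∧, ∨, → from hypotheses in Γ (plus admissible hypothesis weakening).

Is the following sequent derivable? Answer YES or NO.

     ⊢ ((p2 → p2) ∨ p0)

Derivation trace:
[∨I₁]  ⊢ ((p2 → p2) ∨ p0)
  [→I]  ⊢ (p2 → p2)
    [Ax] p2 ⊢ p2

Result: YES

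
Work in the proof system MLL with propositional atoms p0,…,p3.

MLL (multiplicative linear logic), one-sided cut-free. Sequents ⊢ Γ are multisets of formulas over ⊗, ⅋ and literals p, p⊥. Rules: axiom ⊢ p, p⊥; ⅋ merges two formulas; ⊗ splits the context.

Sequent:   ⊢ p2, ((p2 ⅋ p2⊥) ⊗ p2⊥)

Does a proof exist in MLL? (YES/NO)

Proof tree:
[⊗]  ⊢ p2, ((p2 ⅋ p2⊥) ⊗ p2⊥)
  [⅋]  ⊢ (p2 ⅋ p2⊥)
    [Ax]  ⊢ p2, p2⊥
  [Ax]  ⊢ p2, p2⊥

Result: YES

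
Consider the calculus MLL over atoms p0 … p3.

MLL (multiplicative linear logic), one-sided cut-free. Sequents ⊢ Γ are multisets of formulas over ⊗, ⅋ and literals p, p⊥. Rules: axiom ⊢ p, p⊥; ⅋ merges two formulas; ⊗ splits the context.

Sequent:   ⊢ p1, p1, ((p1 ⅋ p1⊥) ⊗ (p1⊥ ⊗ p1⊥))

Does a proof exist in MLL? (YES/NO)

Proof tree:
[⊗]  ⊢ p1, p1, ((p1 ⅋ p1⊥) ⊗ (p1⊥ ⊗ p1⊥))
  [⅋]  ⊢ (p1 ⅋ p1⊥)
    [Ax]  ⊢ p1, p1⊥
  [⊗]  ⊢ p1, p1, (p1⊥ ⊗ p1⊥)
    [Ax]  ⊢ p1, p1⊥
    [Ax]  ⊢ p1, p1⊥

Result: YES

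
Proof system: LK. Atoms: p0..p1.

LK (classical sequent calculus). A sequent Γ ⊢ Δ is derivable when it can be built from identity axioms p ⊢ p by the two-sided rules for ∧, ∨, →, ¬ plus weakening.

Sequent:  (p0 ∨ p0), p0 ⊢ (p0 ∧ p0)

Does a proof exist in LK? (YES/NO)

Proof tree:
[∧R] (p0 ∨ p0), p0 ⊢ (p0 ∧ p0)
  [∨L] (p0 ∨ p0) ⊢ p0
    [Ax] p0 ⊢ p0
    [Ax] p0 ⊢ p0
  [Ax] p0 ⊢ p0

Result: YES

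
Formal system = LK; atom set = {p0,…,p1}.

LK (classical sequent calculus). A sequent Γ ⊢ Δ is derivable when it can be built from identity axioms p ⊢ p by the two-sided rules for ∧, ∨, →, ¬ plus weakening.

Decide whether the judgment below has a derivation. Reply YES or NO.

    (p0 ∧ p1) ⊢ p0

Derivation (root first):
[∧L] (p0 ∧ p1) ⊢ p0
  [WL] p0, p1 ⊢ p0
    [Ax] p0 ⊢ p0

Result: YES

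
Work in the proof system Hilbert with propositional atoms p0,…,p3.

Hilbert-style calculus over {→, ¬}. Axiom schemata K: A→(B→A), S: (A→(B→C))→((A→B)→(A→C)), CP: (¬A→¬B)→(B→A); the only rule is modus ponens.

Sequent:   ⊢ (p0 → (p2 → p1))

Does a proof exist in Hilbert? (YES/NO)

Search for a countermodel by truth-table:
  v=0000: Γ:[] Δ:[(p0 → (p2 → p1))=T] refutes=False
  v=0001: Γ:[] Δ:[(p0 → (p2 → p1))=T] refutes=False
  v=0010: Γ:[] Δ:[(p0 → (p2 → p1))=T] refutes=False
  v=0011: Γ:[] Δ:[(p0 → (p2 → p1))=T] refutes=False
  v=0100: Γ:[] Δ:[(p0 → (p2 → p1))=T] refutes=False
  v=0101: Γ:[] Δ:[(p0 → (p2 → p1))=T] refutes=False
  v=0110: Γ:[] Δ:[(p0 → (p2 → p1))=T] refutes=False
  v=0111: Γ:[] Δ:[(p0 → (p2 → p1))=T] refutes=False
  v=1000: Γ:[] Δ:[(p0 → (p2 → p1))=T] refutes=False
  v=1001: Γ:[] Δ:[(p0 → (p2 → p1))=T] refutes=False
  v=1010: Γ:[] Δ:[(p0 → (p2 → p1))=F] refutes=True  ← countermodel

Result: NO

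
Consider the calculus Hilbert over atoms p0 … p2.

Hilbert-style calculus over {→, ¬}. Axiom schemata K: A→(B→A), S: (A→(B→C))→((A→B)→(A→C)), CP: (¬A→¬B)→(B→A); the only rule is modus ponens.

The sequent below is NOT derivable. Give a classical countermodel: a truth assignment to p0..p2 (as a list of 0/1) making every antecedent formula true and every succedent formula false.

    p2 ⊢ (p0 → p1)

Truth-table refutation:
  v=000: Γ:[p2=F] Δ:[(p0 → p1)=T] refutes=False
  v=001: Γ:[p2=T] Δ:[(p0 → p1)=T] refutes=False
  v=010: Γ:[p2=F] Δ:[(p0 → p1)=T] refutes=False
  v=011: Γ:[p2=T] Δ:[(p0 → p1)=T] refutes=False
  v=100: Γ:[p2=F] Δ:[(p0 → p1)=F] refutes=False
  v=101: Γ:[p2=T] Δ:[(p0 → p1)=F] refutes=True  ← countermodel

Result: [1, 0, 1]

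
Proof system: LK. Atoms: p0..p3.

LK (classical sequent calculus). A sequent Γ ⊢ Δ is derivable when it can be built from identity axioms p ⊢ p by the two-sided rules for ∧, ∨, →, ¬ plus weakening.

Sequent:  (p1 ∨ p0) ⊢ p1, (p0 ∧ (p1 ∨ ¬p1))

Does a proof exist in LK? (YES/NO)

Derivation (root first):
[∧R] (p1 ∨ p0) ⊢ p1, (p0 ∧ (p1 ∨ ¬p1))
  [∨L] (p1 ∨ p0) ⊢ p1, p0
    [Ax] p1 ⊢ p1
    [Ax] p0 ⊢ p0
  [∨R]  ⊢ (p1 ∨ ¬p1)
    [¬R]  ⊢ p1, ¬p1
      [Ax] p1 ⊢ p1

Result: YES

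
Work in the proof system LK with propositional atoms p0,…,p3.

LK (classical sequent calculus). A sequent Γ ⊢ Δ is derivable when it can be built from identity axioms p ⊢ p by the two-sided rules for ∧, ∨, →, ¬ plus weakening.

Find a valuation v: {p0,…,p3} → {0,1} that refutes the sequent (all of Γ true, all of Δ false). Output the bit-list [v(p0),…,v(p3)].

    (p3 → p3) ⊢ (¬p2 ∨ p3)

Search for a countermodel by truth-table:
  v=0000: Γ:[(p3 → p3)=T] Δ:[(¬p2 ∨ p3)=T] refutes=False
  v=0001: Γ:[(p3 → p3)=T] Δ:[(¬p2 ∨ p3)=T] refutes=False
  v=0010: Γ:[(p3 → p3)=T] Δ:[(¬p2 ∨ p3)=F] refutes=True  ← countermodel

Result: [0, 0, 1, 0]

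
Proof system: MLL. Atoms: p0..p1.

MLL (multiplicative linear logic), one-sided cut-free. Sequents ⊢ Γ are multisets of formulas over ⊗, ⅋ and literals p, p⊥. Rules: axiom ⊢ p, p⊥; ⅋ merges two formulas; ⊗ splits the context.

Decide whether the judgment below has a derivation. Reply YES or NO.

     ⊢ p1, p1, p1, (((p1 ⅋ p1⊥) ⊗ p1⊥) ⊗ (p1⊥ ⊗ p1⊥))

Derivation (root first):
[⊗]  ⊢ p1, p1, p1, (((p1 ⅋ p1⊥) ⊗ p1⊥) ⊗ (p1⊥ ⊗ p1⊥))
  [⊗]  ⊢ p1, ((p1 ⅋ p1⊥) ⊗ p1⊥)
    [⅋]  ⊢ (p1 ⅋ p1⊥)
      [Ax]  ⊢ p1, p1⊥
    [Ax]  ⊢ p1, p1⊥
  [⊗]  ⊢ p1, p1, (p1⊥ ⊗ p1⊥)
    [Ax]  ⊢ p1, p1⊥
    [Ax]  ⊢ p1, p1⊥

Result: YES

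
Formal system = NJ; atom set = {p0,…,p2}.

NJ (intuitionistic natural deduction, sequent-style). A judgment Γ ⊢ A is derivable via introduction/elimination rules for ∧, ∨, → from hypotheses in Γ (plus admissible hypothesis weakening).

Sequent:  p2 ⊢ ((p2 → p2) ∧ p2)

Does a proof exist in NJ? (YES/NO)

Proof tree:
[∧I] p2 ⊢ ((p2 → p2) ∧ p2)
  [→I]  ⊢ (p2 → p2)
    [Ax] p2 ⊢ p2
  [Ax] p2 ⊢ p2

Result: YES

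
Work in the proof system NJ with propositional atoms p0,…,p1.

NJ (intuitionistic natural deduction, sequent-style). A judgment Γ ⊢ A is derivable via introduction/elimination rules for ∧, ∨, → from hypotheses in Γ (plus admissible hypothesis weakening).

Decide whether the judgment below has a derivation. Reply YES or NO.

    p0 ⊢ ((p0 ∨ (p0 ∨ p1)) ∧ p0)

Proof tree:
[∧I] p0 ⊢ ((p0 ∨ (p0 ∨ p1)) ∧ p0)
  [∨I₂] p0 ⊢ (p0 ∨ (p0 ∨ p1))
    [∨I₁] p0 ⊢ (p0 ∨ p1)
      [Ax] p0 ⊢ p0
  [Ax] p0 ⊢ p0

Result: YES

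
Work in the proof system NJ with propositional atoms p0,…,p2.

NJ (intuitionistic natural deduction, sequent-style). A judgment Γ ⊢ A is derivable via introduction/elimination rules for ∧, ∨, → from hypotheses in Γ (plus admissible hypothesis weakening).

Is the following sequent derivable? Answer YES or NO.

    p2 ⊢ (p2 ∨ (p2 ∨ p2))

Derivation (root first):
[∨I₂] p2 ⊢ (p2 ∨ (p2 ∨ p2))
  [∨I₂] p2 ⊢ (p2 ∨ p2)
    [Ax] p2 ⊢ p2

Result: YES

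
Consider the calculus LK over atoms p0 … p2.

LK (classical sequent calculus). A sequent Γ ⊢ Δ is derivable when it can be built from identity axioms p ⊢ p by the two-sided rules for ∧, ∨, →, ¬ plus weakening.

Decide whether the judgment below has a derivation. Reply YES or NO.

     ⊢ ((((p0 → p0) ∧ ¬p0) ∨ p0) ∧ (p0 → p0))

Derivation (root first):
[∧R]  ⊢ ((((p0 → p0) ∧ ¬p0) ∨ p0) ∧ (p0 → p0))
  [∨R]  ⊢ (((p0 → p0) ∧ ¬p0) ∨ p0)
    [∧R]  ⊢ p0, ((p0 → p0) ∧ ¬p0)
      [→R]  ⊢ (p0 → p0)
        [Ax] p0 ⊢ p0
      [¬R]  ⊢ p0, ¬p0
        [Ax] p0 ⊢ p0
  [→R]  ⊢ (p0 → p0)
    [Ax] p0 ⊢ p0

Result: YES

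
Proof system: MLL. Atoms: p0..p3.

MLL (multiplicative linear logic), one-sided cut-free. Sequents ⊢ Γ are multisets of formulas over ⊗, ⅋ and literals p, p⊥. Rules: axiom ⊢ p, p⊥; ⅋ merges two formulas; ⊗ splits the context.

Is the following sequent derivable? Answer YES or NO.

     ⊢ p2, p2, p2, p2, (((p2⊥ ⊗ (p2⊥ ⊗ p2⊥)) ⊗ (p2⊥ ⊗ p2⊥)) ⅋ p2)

Derivation (root first):
[⅋]  ⊢ p2, p2, p2, p2, (((p2⊥ ⊗ (p2⊥ ⊗ p2⊥)) ⊗ (p2⊥ ⊗ p2⊥)) ⅋ p2)
  [⊗]  ⊢ p2, p2, p2, p2, p2, ((p2⊥ ⊗ (p2⊥ ⊗ p2⊥)) ⊗ (p2⊥ ⊗ p2⊥))
    [⊗]  ⊢ p2, p2, p2, (p2⊥ ⊗ (p2⊥ ⊗ p2⊥))
      [Ax]  ⊢ p2, p2⊥
      [⊗]  ⊢ p2, p2, (p2⊥ ⊗ p2⊥)
        [Ax]  ⊢ p2, p2⊥
        [Ax]  ⊢ p2, p2⊥
    [⊗]  ⊢ p2, p2, (p2⊥ ⊗ p2⊥)
      [Ax]  ⊢ p2, p2⊥
      [Ax]  ⊢ p2, p2⊥

Result: YES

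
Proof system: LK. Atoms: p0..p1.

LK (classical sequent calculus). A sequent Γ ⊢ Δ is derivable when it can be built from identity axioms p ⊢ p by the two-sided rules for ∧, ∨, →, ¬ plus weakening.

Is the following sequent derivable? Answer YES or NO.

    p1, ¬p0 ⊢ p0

Truth-table refutation:
  v=00: Γ:[p1=F, ¬p0=T] Δ:[p0=F] refutes=False
  v=01: Γ:[p1=T, ¬p0=T] Δ:[p0=F] refutes=True  ← countermodel

Result: NO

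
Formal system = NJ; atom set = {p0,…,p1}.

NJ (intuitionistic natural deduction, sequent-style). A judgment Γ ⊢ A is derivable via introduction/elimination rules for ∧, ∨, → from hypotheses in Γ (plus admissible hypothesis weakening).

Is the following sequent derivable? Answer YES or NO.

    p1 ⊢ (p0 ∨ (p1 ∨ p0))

Proof tree:
[∨I₂] p1 ⊢ (p0 ∨ (p1 ∨ p0))
  [∨I₁] p1 ⊢ (p1 ∨ p0)
    [Ax] p1 ⊢ p1

Result: YES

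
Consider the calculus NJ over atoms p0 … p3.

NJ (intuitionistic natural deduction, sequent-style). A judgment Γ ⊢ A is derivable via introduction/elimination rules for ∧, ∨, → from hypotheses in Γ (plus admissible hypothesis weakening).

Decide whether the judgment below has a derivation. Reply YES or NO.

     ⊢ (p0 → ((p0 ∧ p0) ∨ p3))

Derivation (root first):
[→I]  ⊢ (p0 → ((p0 ∧ p0) ∨ p3))
  [∨I₁] p0 ⊢ ((p0 ∧ p0) ∨ p3)
    [∧I] p0 ⊢ (p0 ∧ p0)
      [Ax] p0 ⊢ p0
      [Ax] p0 ⊢ p0

Result: YES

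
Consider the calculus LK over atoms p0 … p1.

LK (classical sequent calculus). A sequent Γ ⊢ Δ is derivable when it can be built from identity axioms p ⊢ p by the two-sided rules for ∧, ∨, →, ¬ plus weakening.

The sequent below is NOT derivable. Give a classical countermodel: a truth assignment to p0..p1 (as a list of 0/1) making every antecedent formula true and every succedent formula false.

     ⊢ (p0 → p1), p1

Search for a countermodel by truth-table:
  v=00: Γ:[] Δ:[(p0 → p1)=T, p1=F] refutes=False
  v=01: Γ:[] Δ:[(p0 → p1)=T, p1=T] refutes=False
  v=10: Γ:[] Δ:[(p0 → p1)=F, p1=F] refutes=True  ← countermodel

Result: [1, 0]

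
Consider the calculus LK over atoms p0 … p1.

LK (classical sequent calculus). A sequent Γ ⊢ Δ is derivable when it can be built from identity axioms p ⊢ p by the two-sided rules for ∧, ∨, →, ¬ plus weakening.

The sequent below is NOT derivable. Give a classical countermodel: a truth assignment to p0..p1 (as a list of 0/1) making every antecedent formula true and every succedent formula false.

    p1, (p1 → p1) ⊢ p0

Truth-table refutation:
  v=00: Γ:[p1=F, (p1 → p1)=T] Δ:[p0=F] refutes=False
  v=01: Γ:[p1=T, (p1 → p1)=T] Δ:[p0=F] refutes=True  ← countermodel

Result: [0, 1]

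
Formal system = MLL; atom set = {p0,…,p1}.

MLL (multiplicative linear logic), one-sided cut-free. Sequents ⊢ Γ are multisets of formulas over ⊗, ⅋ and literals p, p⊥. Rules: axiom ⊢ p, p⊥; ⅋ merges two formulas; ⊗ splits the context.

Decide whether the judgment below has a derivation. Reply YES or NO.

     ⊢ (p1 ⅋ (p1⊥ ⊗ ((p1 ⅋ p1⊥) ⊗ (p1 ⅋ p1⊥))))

Derivation trace:
[⅋]  ⊢ (p1 ⅋ (p1⊥ ⊗ ((p1 ⅋ p1⊥) ⊗ (p1 ⅋ p1⊥))))
  [⊗]  ⊢ p1, (p1⊥ ⊗ ((p1 ⅋ p1⊥) ⊗ (p1 ⅋ p1⊥)))
    [Ax]  ⊢ p1, p1⊥
    [⊗]  ⊢ ((p1 ⅋ p1⊥) ⊗ (p1 ⅋ p1⊥))
      [⅋]  ⊢ (p1 ⅋ p1⊥)
        [Ax]  ⊢ p1, p1⊥
      [⅋]  ⊢ (p1 ⅋ p1⊥)
        [Ax]  ⊢ p1, p1⊥

Result: YES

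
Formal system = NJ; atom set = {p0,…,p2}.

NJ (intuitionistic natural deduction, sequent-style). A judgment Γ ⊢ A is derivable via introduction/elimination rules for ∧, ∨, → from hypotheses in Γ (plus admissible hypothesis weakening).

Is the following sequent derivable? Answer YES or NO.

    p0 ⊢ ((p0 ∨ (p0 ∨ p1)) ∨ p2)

Proof tree:
[∨I₁] p0 ⊢ ((p0 ∨ (p0 ∨ p1)) ∨ p2)
  [∨I₂] p0 ⊢ (p0 ∨ (p0 ∨ p1))
    [∨I₁] p0 ⊢ (p0 ∨ p1)
      [Ax] p0 ⊢ p0

Result: YES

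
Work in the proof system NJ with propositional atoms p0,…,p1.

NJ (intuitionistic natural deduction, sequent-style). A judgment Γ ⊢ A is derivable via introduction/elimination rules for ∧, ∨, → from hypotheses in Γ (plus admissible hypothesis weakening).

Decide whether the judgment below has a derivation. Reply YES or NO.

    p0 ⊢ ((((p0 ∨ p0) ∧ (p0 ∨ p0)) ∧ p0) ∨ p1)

Derivation trace:
[∨I₁] p0 ⊢ ((((p0 ∨ p0) ∧ (p0 ∨ p0)) ∧ p0) ∨ p1)
  [∧I] p0 ⊢ (((p0 ∨ p0) ∧ (p0 ∨ p0)) ∧ p0)
    [∧I] p0 ⊢ ((p0 ∨ p0) ∧ (p0 ∨ p0))
      [∨I₁] p0 ⊢ (p0 ∨ p0)
        [Ax] p0 ⊢ p0
      [∨I₁] p0 ⊢ (p0 ∨ p0)
        [Ax] p0 ⊢ p0
    [Ax] p0 ⊢ p0

Result: YES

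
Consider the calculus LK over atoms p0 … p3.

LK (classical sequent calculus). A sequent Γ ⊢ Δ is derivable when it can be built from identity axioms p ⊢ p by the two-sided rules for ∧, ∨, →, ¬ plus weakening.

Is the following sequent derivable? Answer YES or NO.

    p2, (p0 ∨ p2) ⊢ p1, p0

Search for a countermodel by truth-table:
  v=0000: Γ:[p2=F, (p0 ∨ p2)=F] Δ:[p1=F, p0=F] refutes=False
  v=0001: Γ:[p2=F, (p0 ∨ p2)=F] Δ:[p1=F, p0=F] refutes=False
  v=0010: Γ:[p2=T, (p0 ∨ p2)=T] Δ:[p1=F, p0=F] refutes=True  ← countermodel

Result: NO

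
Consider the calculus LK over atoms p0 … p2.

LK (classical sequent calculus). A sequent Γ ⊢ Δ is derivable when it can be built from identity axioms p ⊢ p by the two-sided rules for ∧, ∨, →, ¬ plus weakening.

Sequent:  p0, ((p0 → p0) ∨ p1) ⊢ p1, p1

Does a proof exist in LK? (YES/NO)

Truth-table refutation:
  v=000: Γ:[p0=F, ((p0 → p0) ∨ p1)=T] Δ:[p1=F, p1=F] refutes=False
  v=001: Γ:[p0=F, ((p0 → p0) ∨ p1)=T] Δ:[p1=F, p1=F] refutes=False
  v=010: Γ:[p0=F, ((p0 → p0) ∨ p1)=T] Δ:[p1=T, p1=T] refutes=False
  v=011: Γ:[p0=F, ((p0 → p0) ∨ p1)=T] Δ:[p1=T, p1=T] refutes=False
  v=100: Γ:[p0=T, ((p0 → p0) ∨ p1)=T] Δ:[p1=F, p1=F] refutes=True  ← countermodel

Result: NO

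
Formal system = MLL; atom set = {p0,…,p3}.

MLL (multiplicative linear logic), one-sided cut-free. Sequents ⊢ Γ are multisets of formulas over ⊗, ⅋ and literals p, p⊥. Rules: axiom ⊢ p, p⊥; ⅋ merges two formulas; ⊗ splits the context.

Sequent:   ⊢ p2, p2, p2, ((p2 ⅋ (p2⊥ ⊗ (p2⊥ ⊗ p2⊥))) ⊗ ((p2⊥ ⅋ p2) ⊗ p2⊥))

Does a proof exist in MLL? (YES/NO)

Derivation (root first):
[⊗]  ⊢ p2, p2, p2, ((p2 ⅋ (p2⊥ ⊗ (p2⊥ ⊗ p2⊥))) ⊗ ((p2⊥ ⅋ p2) ⊗ p2⊥))
  [⅋]  ⊢ p2, p2, (p2 ⅋ (p2⊥ ⊗ (p2⊥ ⊗ p2⊥)))
    [⊗]  ⊢ p2, p2, p2, (p2⊥ ⊗ (p2⊥ ⊗ p2⊥))
      [Ax]  ⊢ p2, p2⊥
      [⊗]  ⊢ p2, p2, (p2⊥ ⊗ p2⊥)
        [Ax]  ⊢ p2, p2⊥
        [Ax]  ⊢ p2, p2⊥
  [⊗]  ⊢ p2, ((p2⊥ ⅋ p2) ⊗ p2⊥)
    [⅋]  ⊢ (p2⊥ ⅋ p2)
      [Ax]  ⊢ p2, p2⊥
    [Ax]  ⊢ p2, p2⊥

Result: YES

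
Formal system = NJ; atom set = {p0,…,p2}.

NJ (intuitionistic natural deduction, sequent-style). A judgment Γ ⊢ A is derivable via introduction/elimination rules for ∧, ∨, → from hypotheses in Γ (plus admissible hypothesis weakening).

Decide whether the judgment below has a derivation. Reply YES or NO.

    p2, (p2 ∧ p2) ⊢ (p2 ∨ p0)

Derivation (root first):
[Wk] p2, (p2 ∧ p2) ⊢ (p2 ∨ p0)
  [∨I₁] p2 ⊢ (p2 ∨ p0)
    [Ax] p2 ⊢ p2

Result: YES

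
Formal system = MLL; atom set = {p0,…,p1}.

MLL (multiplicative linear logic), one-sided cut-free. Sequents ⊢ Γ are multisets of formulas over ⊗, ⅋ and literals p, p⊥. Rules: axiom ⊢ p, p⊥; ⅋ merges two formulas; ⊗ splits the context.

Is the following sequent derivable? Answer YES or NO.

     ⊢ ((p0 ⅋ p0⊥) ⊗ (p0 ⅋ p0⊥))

Proof tree:
[⊗]  ⊢ ((p0 ⅋ p0⊥) ⊗ (p0 ⅋ p0⊥))
  [⅋]  ⊢ (p0 ⅋ p0⊥)
    [Ax]  ⊢ p0, p0⊥
  [⅋]  ⊢ (p0 ⅋ p0⊥)
    [Ax]  ⊢ p0, p0⊥

Result: YES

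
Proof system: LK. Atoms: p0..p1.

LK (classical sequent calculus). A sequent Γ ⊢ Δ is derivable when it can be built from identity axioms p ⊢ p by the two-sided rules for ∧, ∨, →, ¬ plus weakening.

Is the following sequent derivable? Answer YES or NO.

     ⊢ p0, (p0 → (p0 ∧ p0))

Proof tree:
[→R]  ⊢ p0, (p0 → (p0 ∧ p0))
  [∧R] p0 ⊢ p0, (p0 ∧ p0)
    [Ax] p0 ⊢ p0
    [WR] p0 ⊢ p0, p0
      [Ax] p0 ⊢ p0

Result: YES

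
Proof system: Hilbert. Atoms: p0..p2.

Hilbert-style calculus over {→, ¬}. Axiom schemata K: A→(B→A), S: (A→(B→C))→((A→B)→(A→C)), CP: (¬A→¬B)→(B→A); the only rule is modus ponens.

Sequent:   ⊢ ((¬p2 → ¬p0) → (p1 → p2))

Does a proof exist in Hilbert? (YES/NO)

Enumerate valuations to refute Γ ⊢ Δ:
  v=000: Γ:[] Δ:[((¬p2 → ¬p0) → (p1 → p2))=T] refutes=False
  v=001: Γ:[] Δ:[((¬p2 → ¬p0) → (p1 → p2))=T] refutes=False
  v=010: Γ:[] Δ:[((¬p2 → ¬p0) → (p1 → p2))=F] refutes=True  ← countermodel

Result: NO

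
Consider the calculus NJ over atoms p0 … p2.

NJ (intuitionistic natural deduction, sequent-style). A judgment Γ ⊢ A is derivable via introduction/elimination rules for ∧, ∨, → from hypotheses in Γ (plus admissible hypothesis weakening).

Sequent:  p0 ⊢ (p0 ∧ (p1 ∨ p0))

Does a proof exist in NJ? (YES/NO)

Derivation trace:
[∧I] p0 ⊢ (p0 ∧ (p1 ∨ p0))
  [Ax] p0 ⊢ p0
  [∨I₂] p0 ⊢ (p1 ∨ p0)
    [Ax] p0 ⊢ p0

Result: YES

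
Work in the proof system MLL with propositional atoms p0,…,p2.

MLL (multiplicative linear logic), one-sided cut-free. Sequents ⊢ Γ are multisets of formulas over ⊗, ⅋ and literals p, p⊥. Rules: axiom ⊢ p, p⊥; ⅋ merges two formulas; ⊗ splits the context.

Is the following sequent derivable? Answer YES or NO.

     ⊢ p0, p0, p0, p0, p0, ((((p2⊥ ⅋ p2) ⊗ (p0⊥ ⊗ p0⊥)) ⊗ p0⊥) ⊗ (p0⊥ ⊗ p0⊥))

Proof tree:
[⊗]  ⊢ p0, p0, p0, p0, p0, ((((p2⊥ ⅋ p2) ⊗ (p0⊥ ⊗ p0⊥)) ⊗ p0⊥) ⊗ (p0⊥ ⊗ p0⊥))
  [⊗]  ⊢ p0, p0, p0, (((p2⊥ ⅋ p2) ⊗ (p0⊥ ⊗ p0⊥)) ⊗ p0⊥)
    [⊗]  ⊢ p0, p0, ((p2⊥ ⅋ p2) ⊗ (p0⊥ ⊗ p0⊥))
      [⅋]  ⊢ (p2⊥ ⅋ p2)
        [Ax]  ⊢ p2, p2⊥
      [⊗]  ⊢ p0, p0, (p0⊥ ⊗ p0⊥)
        [Ax]  ⊢ p0, p0⊥
        [Ax]  ⊢ p0, p0⊥
    [Ax]  ⊢ p0, p0⊥
  [⊗]  ⊢ p0, p0, (p0⊥ ⊗ p0⊥)
    [Ax]  ⊢ p0, p0⊥
    [Ax]  ⊢ p0, p0⊥

Result: YES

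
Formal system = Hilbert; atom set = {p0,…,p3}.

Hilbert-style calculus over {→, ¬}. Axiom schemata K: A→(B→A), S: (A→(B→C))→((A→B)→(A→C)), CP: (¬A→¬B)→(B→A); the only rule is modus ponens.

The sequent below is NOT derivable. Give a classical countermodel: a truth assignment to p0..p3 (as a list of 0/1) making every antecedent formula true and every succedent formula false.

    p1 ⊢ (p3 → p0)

Enumerate valuations to refute Γ ⊢ Δ:
  v=0000: Γ:[p1=F] Δ:[(p3 → p0)=T] refutes=False
  v=0001: Γ:[p1=F] Δ:[(p3 → p0)=F] refutes=False
  v=0010: Γ:[p1=F] Δ:[(p3 → p0)=T] refutes=False
  v=0011: Γ:[p1=F] Δ:[(p3 → p0)=F] refutes=False
  v=0100: Γ:[p1=T] Δ:[(p3 → p0)=T] refutes=False
  v=0101: Γ:[p1=T] Δ:[(p3 → p0)=F] refutes=True  ← countermodel

Result: [0, 1, 0, 1]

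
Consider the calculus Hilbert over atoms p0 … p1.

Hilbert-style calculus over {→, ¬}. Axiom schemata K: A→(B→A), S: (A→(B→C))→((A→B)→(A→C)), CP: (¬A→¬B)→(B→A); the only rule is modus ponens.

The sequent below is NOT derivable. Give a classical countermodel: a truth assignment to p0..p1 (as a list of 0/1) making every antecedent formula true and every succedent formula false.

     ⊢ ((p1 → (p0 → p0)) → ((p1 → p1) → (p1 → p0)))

Enumerate valuations to refute Γ ⊢ Δ:
  v=00: Γ:[] Δ:[((p1 → (p0 → p0)) → ((p1 → p1) → (p1 → p0)))=T] refutes=False
  v=01: Γ:[] Δ:[((p1 → (p0 → p0)) → ((p1 → p1) → (p1 → p0)))=F] refutes=True  ← countermodel

Result: [0, 1]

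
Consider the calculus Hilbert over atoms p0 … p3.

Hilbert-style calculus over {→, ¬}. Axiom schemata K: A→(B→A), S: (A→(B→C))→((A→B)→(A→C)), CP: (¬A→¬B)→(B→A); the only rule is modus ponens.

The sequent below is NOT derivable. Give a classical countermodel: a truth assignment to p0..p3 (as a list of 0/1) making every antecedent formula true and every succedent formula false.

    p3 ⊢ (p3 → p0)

Enumerate valuations to refute Γ ⊢ Δ:
  v=0000: Γ:[p3=F] Δ:[(p3 → p0)=T] refutes=False
  v=0001: Γ:[p3=T] Δ:[(p3 → p0)=F] refutes=True  ← countermodel

Result: [0, 0, 0, 1]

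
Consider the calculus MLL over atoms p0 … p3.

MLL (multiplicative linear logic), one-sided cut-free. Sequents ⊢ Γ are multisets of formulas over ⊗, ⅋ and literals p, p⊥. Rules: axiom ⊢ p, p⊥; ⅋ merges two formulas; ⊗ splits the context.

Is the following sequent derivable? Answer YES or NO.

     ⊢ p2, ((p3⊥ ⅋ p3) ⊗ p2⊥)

Derivation (root first):
[⊗]  ⊢ p2, ((p3⊥ ⅋ p3) ⊗ p2⊥)
  [⅋]  ⊢ (p3⊥ ⅋ p3)
    [Ax]  ⊢ p3, p3⊥
  [Ax]  ⊢ p2, p2⊥

Result: YES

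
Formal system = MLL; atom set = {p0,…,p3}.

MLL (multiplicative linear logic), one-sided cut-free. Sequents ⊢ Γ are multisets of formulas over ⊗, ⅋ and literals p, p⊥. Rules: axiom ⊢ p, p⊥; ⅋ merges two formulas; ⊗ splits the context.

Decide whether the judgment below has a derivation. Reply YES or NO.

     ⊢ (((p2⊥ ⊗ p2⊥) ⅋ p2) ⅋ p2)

Derivation trace:
[⅋]  ⊢ (((p2⊥ ⊗ p2⊥) ⅋ p2) ⅋ p2)
  [⅋]  ⊢ p2, ((p2⊥ ⊗ p2⊥) ⅋ p2)
    [⊗]  ⊢ p2, p2, (p2⊥ ⊗ p2⊥)
      [Ax]  ⊢ p2, p2⊥
      [Ax]  ⊢ p2, p2⊥

Result: YES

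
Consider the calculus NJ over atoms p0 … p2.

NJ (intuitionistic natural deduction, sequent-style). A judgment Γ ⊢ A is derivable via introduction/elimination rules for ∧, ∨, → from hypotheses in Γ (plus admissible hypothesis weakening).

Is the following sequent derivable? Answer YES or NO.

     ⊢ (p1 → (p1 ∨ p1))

Derivation trace:
[→I]  ⊢ (p1 → (p1 ∨ p1))
  [∨I₁] p1 ⊢ (p1 ∨ p1)
    [Ax] p1 ⊢ p1

Result: YES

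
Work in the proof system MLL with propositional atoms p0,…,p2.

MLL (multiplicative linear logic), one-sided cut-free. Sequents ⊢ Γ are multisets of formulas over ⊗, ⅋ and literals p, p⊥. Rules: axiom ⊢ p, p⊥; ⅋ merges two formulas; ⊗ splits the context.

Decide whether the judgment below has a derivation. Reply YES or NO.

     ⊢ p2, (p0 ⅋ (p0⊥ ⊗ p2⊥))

Derivation (root first):
[⅋]  ⊢ p2, (p0 ⅋ (p0⊥ ⊗ p2⊥))
  [⊗]  ⊢ p0, p2, (p0⊥ ⊗ p2⊥)
    [Ax]  ⊢ p0, p0⊥
    [Ax]  ⊢ p2, p2⊥

Result: YES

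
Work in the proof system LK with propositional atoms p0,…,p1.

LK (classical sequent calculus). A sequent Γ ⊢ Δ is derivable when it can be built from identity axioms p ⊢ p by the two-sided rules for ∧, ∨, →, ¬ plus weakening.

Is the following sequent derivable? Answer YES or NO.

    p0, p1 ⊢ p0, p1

Proof tree:
[WR] p0, p1 ⊢ p0, p1
  [WL] p0, p1 ⊢ p0
    [Ax] p0 ⊢ p0

Result: YES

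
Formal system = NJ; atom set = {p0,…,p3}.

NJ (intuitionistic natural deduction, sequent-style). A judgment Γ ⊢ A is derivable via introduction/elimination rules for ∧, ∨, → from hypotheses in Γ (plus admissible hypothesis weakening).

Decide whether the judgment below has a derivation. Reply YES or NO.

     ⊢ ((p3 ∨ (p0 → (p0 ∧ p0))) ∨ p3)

Derivation (root first):
[∨I₁]  ⊢ ((p3 ∨ (p0 → (p0 ∧ p0))) ∨ p3)
  [∨I₂]  ⊢ (p3 ∨ (p0 → (p0 ∧ p0)))
    [→I]  ⊢ (p0 → (p0 ∧ p0))
      [∧I] p0 ⊢ (p0 ∧ p0)
        [Ax] p0 ⊢ p0
        [Ax] p0 ⊢ p0

Result: YES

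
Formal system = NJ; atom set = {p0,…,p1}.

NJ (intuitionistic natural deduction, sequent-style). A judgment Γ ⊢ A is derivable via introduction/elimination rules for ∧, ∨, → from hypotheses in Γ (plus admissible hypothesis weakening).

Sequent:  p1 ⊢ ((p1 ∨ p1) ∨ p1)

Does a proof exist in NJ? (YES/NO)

Derivation trace:
[∨I₁] p1 ⊢ ((p1 ∨ p1) ∨ p1)
  [∨I₁] p1 ⊢ (p1 ∨ p1)
    [Ax] p1 ⊢ p1

Result: YES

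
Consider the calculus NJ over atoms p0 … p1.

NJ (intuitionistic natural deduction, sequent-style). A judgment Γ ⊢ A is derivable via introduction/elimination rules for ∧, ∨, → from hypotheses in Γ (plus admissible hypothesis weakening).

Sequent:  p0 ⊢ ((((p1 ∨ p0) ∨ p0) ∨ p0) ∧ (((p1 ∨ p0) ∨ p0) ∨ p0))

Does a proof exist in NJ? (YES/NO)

Derivation (root first):
[∧I] p0 ⊢ ((((p1 ∨ p0) ∨ p0) ∨ p0) ∧ (((p1 ∨ p0) ∨ p0) ∨ p0))
  [∨I₁] p0 ⊢ (((p1 ∨ p0) ∨ p0) ∨ p0)
    [∨I₁] p0 ⊢ ((p1 ∨ p0) ∨ p0)
      [∨I₂] p0 ⊢ (p1 ∨ p0)
        [Ax] p0 ⊢ p0
  [∨I₁] p0 ⊢ (((p1 ∨ p0) ∨ p0) ∨ p0)
    [∨I₁] p0 ⊢ ((p1 ∨ p0) ∨ p0)
      [∨I₂] p0 ⊢ (p1 ∨ p0)
        [Ax] p0 ⊢ p0

Result: YES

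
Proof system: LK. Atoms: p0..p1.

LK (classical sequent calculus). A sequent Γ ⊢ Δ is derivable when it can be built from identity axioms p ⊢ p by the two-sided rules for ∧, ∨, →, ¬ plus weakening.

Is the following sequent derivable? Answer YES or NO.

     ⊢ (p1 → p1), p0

Derivation trace:
[WR]  ⊢ (p1 → p1), p0
  [→R]  ⊢ (p1 → p1)
    [Ax] p1 ⊢ p1

Result: YES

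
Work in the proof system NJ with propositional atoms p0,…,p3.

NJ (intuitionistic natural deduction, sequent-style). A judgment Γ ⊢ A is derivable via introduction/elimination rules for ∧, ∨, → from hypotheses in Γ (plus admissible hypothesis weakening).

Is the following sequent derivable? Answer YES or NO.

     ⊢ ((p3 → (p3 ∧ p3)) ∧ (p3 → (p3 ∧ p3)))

Derivation (root first):
[∧I]  ⊢ ((p3 → (p3 ∧ p3)) ∧ (p3 → (p3 ∧ p3)))
  [→I]  ⊢ (p3 → (p3 ∧ p3))
    [∧I] p3 ⊢ (p3 ∧ p3)
      [Ax] p3 ⊢ p3
      [Ax] p3 ⊢ p3
  [→I]  ⊢ (p3 → (p3 ∧ p3))
    [∧I] p3 ⊢ (p3 ∧ p3)
      [Ax] p3 ⊢ p3
      [Ax] p3 ⊢ p3

Result: YES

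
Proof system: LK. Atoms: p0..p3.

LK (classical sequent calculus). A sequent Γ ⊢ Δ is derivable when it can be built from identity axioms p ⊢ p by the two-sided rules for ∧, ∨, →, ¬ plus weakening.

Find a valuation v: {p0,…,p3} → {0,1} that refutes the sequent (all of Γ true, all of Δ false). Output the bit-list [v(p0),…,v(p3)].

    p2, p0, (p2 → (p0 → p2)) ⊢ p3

Enumerate valuations to refute Γ ⊢ Δ:
  v=0000: Γ:[p2=F, p0=F, (p2 → (p0 → p2))=T] Δ:[p3=F] refutes=False
  v=0001: Γ:[p2=F, p0=F, (p2 → (p0 → p2))=T] Δ:[p3=T] refutes=False
  v=0010: Γ:[p2=T, p0=F, (p2 → (p0 → p2))=T] Δ:[p3=F] refutes=False
  v=0011: Γ:[p2=T, p0=F, (p2 → (p0 → p2))=T] Δ:[p3=T] refutes=False
  v=0100: Γ:[p2=F, p0=F, (p2 → (p0 → p2))=T] Δ:[p3=F] refutes=False
  v=0101: Γ:[p2=F, p0=F, (p2 → (p0 → p2))=T] Δ:[p3=T] refutes=False
  v=0110: Γ:[p2=T, p0=F, (p2 → (p0 → p2))=T] Δ:[p3=F] refutes=False
  v=0111: Γ:[p2=T, p0=F, (p2 → (p0 → p2))=T] Δ:[p3=T] refutes=False
  v=1000: Γ:[p2=F, p0=T, (p2 → (p0 → p2))=T] Δ:[p3=F] refutes=False
  v=1001: Γ:[p2=F, p0=T, (p2 → (p0 → p2))=T] Δ:[p3=T] refutes=False
  v=1010: Γ:[p2=T, p0=T, (p2 → (p0 → p2))=T] Δ:[p3=F] refutes=True  ← countermodel

Result: [1, 0, 1, 0]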